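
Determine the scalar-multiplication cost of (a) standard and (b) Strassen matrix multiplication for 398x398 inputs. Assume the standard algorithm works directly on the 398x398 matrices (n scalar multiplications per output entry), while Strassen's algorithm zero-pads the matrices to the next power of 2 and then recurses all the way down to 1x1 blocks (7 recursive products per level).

Matrix multiplication for 398x398 matrices:

Strassen's algorithm requires power-of-2 dimensions. Pad 398x398 to 512x512 (next power of 2).

Standard algorithm: 398^3 = 63044792 multiplications
Strassen's algorithm: 7^(log2(512)) = 7^9 = 40353607 multiplications
Savings: 63044792 - 40353607 = 22691185 multiplications

Standard: 63044792 multiplications (398^3). Strassen: 40353607 multiplications (7^9, after padding to 512x512). Strassen reduces 8 recursive multiplications to 7 at each level.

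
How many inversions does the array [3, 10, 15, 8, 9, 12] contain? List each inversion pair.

Finding inversions in [3, 10, 15, 8, 9, 12]:

(1, 3): arr[1]=10 > arr[3]=8
(1, 4): arr[1]=10 > arr[4]=9
(2, 3): arr[2]=15 > arr[3]=8
(2, 4): arr[2]=15 > arr[4]=9
(2, 5): arr[2]=15 > arr[5]=12

Total inversions: 5

The array has 5 inversion(s): (1,3), (1,4), (2,3), (2,4), (2,5). Each pair (i,j) satisfies i < j and arr[i] > arr[j].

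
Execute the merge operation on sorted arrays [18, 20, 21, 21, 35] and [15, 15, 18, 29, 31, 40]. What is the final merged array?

Merging process:

Compare 18 vs 15: take 15 from right. Merged: [15]
Compare 18 vs 15: take 15 from right. Merged: [15, 15]
Compare 18 vs 18: take 18 from left. Merged: [15, 15, 18]
Compare 20 vs 18: take 18 from right. Merged: [15, 15, 18, 18]
Compare 20 vs 29: take 20 from left. Merged: [15, 15, 18, 18, 20]
Compare 21 vs 29: take 21 from left. Merged: [15, 15, 18, 18, 20, 21]
Compare 21 vs 29: take 21 from left. Merged: [15, 15, 18, 18, 20, 21, 21]
Compare 35 vs 29: take 29 from right. Merged: [15, 15, 18, 18, 20, 21, 21, 29]
Compare 35 vs 31: take 31 from right. Merged: [15, 15, 18, 18, 20, 21, 21, 29, 31]
Compare 35 vs 40: take 35 from left. Merged: [15, 15, 18, 18, 20, 21, 21, 29, 31, 35]
Append remaining from right: [40]. Merged: [15, 15, 18, 18, 20, 21, 21, 29, 31, 35, 40]

Final merged array: [15, 15, 18, 18, 20, 21, 21, 29, 31, 35, 40]
Total comparisons: 10

The merged array is [15, 15, 18, 18, 20, 21, 21, 29, 31, 35, 40], requiring 10 comparisons. The merge step runs in O(n) time where n is the total number of elements.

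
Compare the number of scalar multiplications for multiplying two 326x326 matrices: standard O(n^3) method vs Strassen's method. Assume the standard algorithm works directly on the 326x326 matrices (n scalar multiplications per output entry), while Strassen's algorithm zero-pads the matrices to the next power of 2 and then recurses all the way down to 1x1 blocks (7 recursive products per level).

Matrix multiplication for 326x326 matrices:

Strassen's algorithm requires power-of-2 dimensions. Pad 326x326 to 512x512 (next power of 2).

Standard algorithm: 326^3 = 34645976 multiplications
Strassen's algorithm: 7^(log2(512)) = 7^9 = 40353607 multiplications
Difference: 34645976 - 40353607 = -5707631 (Strassen uses MORE here due to padding overhead — for small or just-over-power-of-2 n, padding can outweigh the per-level savings)

Standard: 34645976 multiplications (326^3). Strassen: 40353607 multiplications (7^9, after padding to 512x512). Strassen reduces 8 recursive multiplications to 7 at each level.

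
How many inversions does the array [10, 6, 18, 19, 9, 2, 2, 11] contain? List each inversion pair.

Finding inversions in [10, 6, 18, 19, 9, 2, 2, 11]:

(0, 1): arr[0]=10 > arr[1]=6
(0, 4): arr[0]=10 > arr[4]=9
(0, 5): arr[0]=10 > arr[5]=2
(0, 6): arr[0]=10 > arr[6]=2
(1, 5): arr[1]=6 > arr[5]=2
(1, 6): arr[1]=6 > arr[6]=2
(2, 4): arr[2]=18 > arr[4]=9
(2, 5): arr[2]=18 > arr[5]=2
(2, 6): arr[2]=18 > arr[6]=2
(2, 7): arr[2]=18 > arr[7]=11
(3, 4): arr[3]=19 > arr[4]=9
(3, 5): arr[3]=19 > arr[5]=2
(3, 6): arr[3]=19 > arr[6]=2
(3, 7): arr[3]=19 > arr[7]=11
(4, 5): arr[4]=9 > arr[5]=2
(4, 6): arr[4]=9 > arr[6]=2

Total inversions: 16

The array has 16 inversion(s): (0,1), (0,4), (0,5), (0,6), (1,5), (1,6), (2,4), (2,5), (2,6), (2,7), (3,4), (3,5), (3,6), (3,7), (4,5), (4,6). Each pair (i,j) satisfies i < j and arr[i] > arr[j].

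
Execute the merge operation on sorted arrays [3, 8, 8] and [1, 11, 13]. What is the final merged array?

Merging process:

Compare 3 vs 1: take 1 from right. Merged: [1]
Compare 3 vs 11: take 3 from left. Merged: [1, 3]
Compare 8 vs 11: take 8 from left. Merged: [1, 3, 8]
Compare 8 vs 11: take 8 from left. Merged: [1, 3, 8, 8]
Append remaining from right: [11, 13]. Merged: [1, 3, 8, 8, 11, 13]

Final merged array: [1, 3, 8, 8, 11, 13]
Total comparisons: 4

The merged array is [1, 3, 8, 8, 11, 13], requiring 4 comparisons. The merge step runs in O(n) time where n is the total number of elements.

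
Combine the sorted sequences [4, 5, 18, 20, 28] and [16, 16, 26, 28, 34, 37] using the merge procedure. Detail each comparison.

Merging process:

Compare 4 vs 16: take 4 from left. Merged: [4]
Compare 5 vs 16: take 5 from left. Merged: [4, 5]
Compare 18 vs 16: take 16 from right. Merged: [4, 5, 16]
Compare 18 vs 16: take 16 from right. Merged: [4, 5, 16, 16]
Compare 18 vs 26: take 18 from left. Merged: [4, 5, 16, 16, 18]
Compare 20 vs 26: take 20 from left. Merged: [4, 5, 16, 16, 18, 20]
Compare 28 vs 26: take 26 from right. Merged: [4, 5, 16, 16, 18, 20, 26]
Compare 28 vs 28: take 28 from left. Merged: [4, 5, 16, 16, 18, 20, 26, 28]
Append remaining from right: [28, 34, 37]. Merged: [4, 5, 16, 16, 18, 20, 26, 28, 28, 34, 37]

Final merged array: [4, 5, 16, 16, 18, 20, 26, 28, 28, 34, 37]
Total comparisons: 8

The merged array is [4, 5, 16, 16, 18, 20, 26, 28, 28, 34, 37], requiring 8 comparisons. The merge step runs in O(n) time where n is the total number of elements.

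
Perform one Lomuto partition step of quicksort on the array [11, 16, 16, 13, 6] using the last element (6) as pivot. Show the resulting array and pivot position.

Lomuto partition with pivot = 6:

Initial array: [11, 16, 16, 13, 6]

arr[0]=11 > 6: no swap
arr[1]=16 > 6: no swap
arr[2]=16 > 6: no swap
arr[3]=13 > 6: no swap

Place pivot at position 0: [6, 16, 16, 13, 11]
Pivot position: 0

After partitioning with pivot 6, the array becomes [6, 16, 16, 13, 11]. The pivot is placed at index 0. All elements to the left of the pivot are <= 6, and all elements to the right are > 6.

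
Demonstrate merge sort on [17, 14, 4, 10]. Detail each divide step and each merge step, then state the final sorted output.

Merge sort trace:

Split: [17, 14, 4, 10] -> [17, 14] and [4, 10]
  Split: [17, 14] -> [17] and [14]
  Merge: [17] + [14] -> [14, 17]
  Split: [4, 10] -> [4] and [10]
  Merge: [4] + [10] -> [4, 10]
Merge: [14, 17] + [4, 10] -> [4, 10, 14, 17]

Final sorted array: [4, 10, 14, 17]

The merge sort proceeds by recursively splitting the array and merging sorted halves.
After all merges, the sorted array is [4, 10, 14, 17].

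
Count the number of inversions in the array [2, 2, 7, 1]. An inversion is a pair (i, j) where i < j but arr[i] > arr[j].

Finding inversions in [2, 2, 7, 1]:

(0, 3): arr[0]=2 > arr[3]=1
(1, 3): arr[1]=2 > arr[3]=1
(2, 3): arr[2]=7 > arr[3]=1

Total inversions: 3

The array has 3 inversion(s): (0,3), (1,3), (2,3). Each pair (i,j) satisfies i < j and arr[i] > arr[j].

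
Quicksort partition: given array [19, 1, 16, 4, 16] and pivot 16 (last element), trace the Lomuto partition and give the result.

Lomuto partition with pivot = 16:

Initial array: [19, 1, 16, 4, 16]

arr[0]=19 > 16: no swap
arr[1]=1 <= 16: swap with position 0, array becomes [1, 19, 16, 4, 16]
arr[2]=16 <= 16: swap with position 1, array becomes [1, 16, 19, 4, 16]
arr[3]=4 <= 16: swap with position 2, array becomes [1, 16, 4, 19, 16]

Place pivot at position 3: [1, 16, 4, 16, 19]
Pivot position: 3

After partitioning with pivot 16, the array becomes [1, 16, 4, 16, 19]. The pivot is placed at index 3. All elements to the left of the pivot are <= 16, and all elements to the right are > 16.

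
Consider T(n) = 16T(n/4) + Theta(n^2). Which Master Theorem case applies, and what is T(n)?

Master Theorem for T(n) = 16T(n/4) + O(n^2):

a = 16, b = 4, c = 2
log_b(a) = log_4(16) = 2.0000

Case 2: c = 2 = log_4(16) = 2.0000
T(n) = O(n^2 log n) = O(n^2 log n)

For T(n) = 16T(n/4) + O(n^2): log_4(16) = 2.0000. This is Case 2 of the Master Theorem (c = log_b(a), equal work at all levels), giving O(n^2 log n).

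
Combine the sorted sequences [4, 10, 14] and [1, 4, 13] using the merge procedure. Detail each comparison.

Merging process:

Compare 4 vs 1: take 1 from right. Merged: [1]
Compare 4 vs 4: take 4 from left. Merged: [1, 4]
Compare 10 vs 4: take 4 from right. Merged: [1, 4, 4]
Compare 10 vs 13: take 10 from left. Merged: [1, 4, 4, 10]
Compare 14 vs 13: take 13 from right. Merged: [1, 4, 4, 10, 13]
Append remaining from left: [14]. Merged: [1, 4, 4, 10, 13, 14]

Final merged array: [1, 4, 4, 10, 13, 14]
Total comparisons: 5

The merged array is [1, 4, 4, 10, 13, 14], requiring 5 comparisons. The merge step runs in O(n) time where n is the total number of elements.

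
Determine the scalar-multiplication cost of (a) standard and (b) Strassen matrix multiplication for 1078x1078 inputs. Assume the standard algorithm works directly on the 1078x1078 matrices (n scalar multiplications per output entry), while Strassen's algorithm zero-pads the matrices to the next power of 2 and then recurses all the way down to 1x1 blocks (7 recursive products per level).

Matrix multiplication for 1078x1078 matrices:

Strassen's algorithm requires power-of-2 dimensions. Pad 1078x1078 to 2048x2048 (next power of 2).

Standard algorithm: 1078^3 = 1252726552 multiplications
Strassen's algorithm: 7^(log2(2048)) = 7^11 = 1977326743 multiplications
Difference: 1252726552 - 1977326743 = -724600191 (Strassen uses MORE here due to padding overhead — for small or just-over-power-of-2 n, padding can outweigh the per-level savings)

Standard: 1252726552 multiplications (1078^3). Strassen: 1977326743 multiplications (7^11, after padding to 2048x2048). Strassen reduces 8 recursive multiplications to 7 at each level.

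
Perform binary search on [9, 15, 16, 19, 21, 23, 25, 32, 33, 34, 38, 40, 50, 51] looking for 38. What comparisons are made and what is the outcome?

Binary search for 38 in [9, 15, 16, 19, 21, 23, 25, 32, 33, 34, 38, 40, 50, 51]:

lo=0, hi=13, mid=6, arr[mid]=25 -> 25 < 38, search right half
lo=7, hi=13, mid=10, arr[mid]=38 -> Found target at index 10!

Binary search finds 38 at index 10 after 2 comparisons. The search repeatedly halves the search space by comparing with the middle element.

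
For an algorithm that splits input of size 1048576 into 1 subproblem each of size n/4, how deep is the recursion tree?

For divide and conquer with division factor 4:

Problem sizes at each level:
Level 0: 1048576
Level 1: 262144
Level 2: 65536
Level 3: 16384
Level 4: 4096
Level 5: 1024
Level 6: 256
Level 7: 64
Level 8: 16
Level 9: 4
Level 10: 1

The root is level 0 and the size-1 base case is level 10 (the tree spans levels 0 through 10, i.e. 11 levels counting the root), so the depth is the number of divisions: log_4(1048576) = 10

The recursion tree depth is log_4(1048576) = 10. At each level, the problem size is divided by 4, so it takes 10 divisions to reduce to a base case of size 1. The algorithm makes 1 recursive call at each level.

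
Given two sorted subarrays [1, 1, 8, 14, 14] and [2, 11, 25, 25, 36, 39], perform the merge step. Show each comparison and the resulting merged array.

Merging process:

Compare 1 vs 2: take 1 from left. Merged: [1]
Compare 1 vs 2: take 1 from left. Merged: [1, 1]
Compare 8 vs 2: take 2 from right. Merged: [1, 1, 2]
Compare 8 vs 11: take 8 from left. Merged: [1, 1, 2, 8]
Compare 14 vs 11: take 11 from right. Merged: [1, 1, 2, 8, 11]
Compare 14 vs 25: take 14 from left. Merged: [1, 1, 2, 8, 11, 14]
Compare 14 vs 25: take 14 from left. Merged: [1, 1, 2, 8, 11, 14, 14]
Append remaining from right: [25, 25, 36, 39]. Merged: [1, 1, 2, 8, 11, 14, 14, 25, 25, 36, 39]

Final merged array: [1, 1, 2, 8, 11, 14, 14, 25, 25, 36, 39]
Total comparisons: 7

The merged array is [1, 1, 2, 8, 11, 14, 14, 25, 25, 36, 39], requiring 7 comparisons. The merge step runs in O(n) time where n is the total number of elements.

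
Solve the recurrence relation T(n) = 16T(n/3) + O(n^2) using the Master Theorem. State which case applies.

Master Theorem for T(n) = 16T(n/3) + O(n^2):

a = 16, b = 3, c = 2
log_b(a) = log_3(16) = 2.5237

Case 1: c = 2 < log_3(16) = 2.5237
T(n) = O(n^(log_3 16))

For T(n) = 16T(n/3) + O(n^2): log_3(16) = 2.5237. This is Case 1 of the Master Theorem (c < log_b(a), work dominated by leaves), giving O(n^(log_3 16)).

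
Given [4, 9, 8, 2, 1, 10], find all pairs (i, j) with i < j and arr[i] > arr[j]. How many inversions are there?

Finding inversions in [4, 9, 8, 2, 1, 10]:

(0, 3): arr[0]=4 > arr[3]=2
(0, 4): arr[0]=4 > arr[4]=1
(1, 2): arr[1]=9 > arr[2]=8
(1, 3): arr[1]=9 > arr[3]=2
(1, 4): arr[1]=9 > arr[4]=1
(2, 3): arr[2]=8 > arr[3]=2
(2, 4): arr[2]=8 > arr[4]=1
(3, 4): arr[3]=2 > arr[4]=1

Total inversions: 8

The array has 8 inversion(s): (0,3), (0,4), (1,2), (1,3), (1,4), (2,3), (2,4), (3,4). Each pair (i,j) satisfies i < j and arr[i] > arr[j].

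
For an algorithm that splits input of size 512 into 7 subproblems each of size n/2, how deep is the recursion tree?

For divide and conquer with division factor 2:

Problem sizes at each level:
Level 0: 512
Level 1: 256
Level 2: 128
Level 3: 64
Level 4: 32
Level 5: 16
Level 6: 8
Level 7: 4
Level 8: 2
Level 9: 1

The root is level 0 and the size-1 base case is level 9 (the tree spans levels 0 through 9, i.e. 10 levels counting the root), so the depth is the number of divisions: log_2(512) = 9

The recursion tree depth is log_2(512) = 9. At each level, the problem size is divided by 2, so it takes 9 divisions to reduce to a base case of size 1. The algorithm makes 7 recursive calls at each level.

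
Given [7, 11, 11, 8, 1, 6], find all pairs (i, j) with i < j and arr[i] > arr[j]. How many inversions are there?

Finding inversions in [7, 11, 11, 8, 1, 6]:

(0, 4): arr[0]=7 > arr[4]=1
(0, 5): arr[0]=7 > arr[5]=6
(1, 3): arr[1]=11 > arr[3]=8
(1, 4): arr[1]=11 > arr[4]=1
(1, 5): arr[1]=11 > arr[5]=6
(2, 3): arr[2]=11 > arr[3]=8
(2, 4): arr[2]=11 > arr[4]=1
(2, 5): arr[2]=11 > arr[5]=6
(3, 4): arr[3]=8 > arr[4]=1
(3, 5): arr[3]=8 > arr[5]=6

Total inversions: 10

The array has 10 inversion(s): (0,4), (0,5), (1,3), (1,4), (1,5), (2,3), (2,4), (2,5), (3,4), (3,5). Each pair (i,j) satisfies i < j and arr[i] > arr[j].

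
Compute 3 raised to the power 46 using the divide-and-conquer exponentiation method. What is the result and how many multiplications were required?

Computing 3^46 by squaring (build up from 3^1; each line after the first costs one multiplication):

3^1 = 3
3^2 = (3^1)^2 = 3^2 = 9
3^4 = (3^2)^2 = 9^2 = 81
3^5 = 3 * 3^4 = 3 * 81 = 243
3^10 = (3^5)^2 = 243^2 = 59049
3^11 = 3 * 3^10 = 3 * 59049 = 177147
3^22 = (3^11)^2 = 177147^2 = 31381059609
3^23 = 3 * 3^22 = 3 * 31381059609 = 94143178827
3^46 = (3^23)^2 = 94143178827^2 = 8862938119652501095929

Result: 8862938119652501095929
Multiplications needed: 8 (8 lines after 3^1)

3^46 = 8862938119652501095929. Using exponentiation by squaring, this requires 8 multiplications. The key idea: if the exponent is even, square the half-power; if odd, multiply by the base once.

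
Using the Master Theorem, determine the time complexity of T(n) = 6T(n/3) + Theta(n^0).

Master Theorem for T(n) = 6T(n/3) + O(n^0):

a = 6, b = 3, c = 0
log_b(a) = log_3(6) = 1.6309

Case 1: c = 0 < log_3(6) = 1.6309
T(n) = O(n^(log_3 6))

For T(n) = 6T(n/3) + O(n^0): log_3(6) = 1.6309. This is Case 1 of the Master Theorem (c < log_b(a), work dominated by leaves), giving O(n^(log_3 6)).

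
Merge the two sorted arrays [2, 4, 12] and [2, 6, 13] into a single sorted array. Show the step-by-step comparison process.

Merging process:

Compare 2 vs 2: take 2 from left. Merged: [2]
Compare 4 vs 2: take 2 from right. Merged: [2, 2]
Compare 4 vs 6: take 4 from left. Merged: [2, 2, 4]
Compare 12 vs 6: take 6 from right. Merged: [2, 2, 4, 6]
Compare 12 vs 13: take 12 from left. Merged: [2, 2, 4, 6, 12]
Append remaining from right: [13]. Merged: [2, 2, 4, 6, 12, 13]

Final merged array: [2, 2, 4, 6, 12, 13]
Total comparisons: 5

The merged array is [2, 2, 4, 6, 12, 13], requiring 5 comparisons. The merge step runs in O(n) time where n is the total number of elements.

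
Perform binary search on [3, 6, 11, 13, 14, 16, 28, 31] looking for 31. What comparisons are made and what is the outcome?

Binary search for 31 in [3, 6, 11, 13, 14, 16, 28, 31]:

lo=0, hi=7, mid=3, arr[mid]=13 -> 13 < 31, search right half
lo=4, hi=7, mid=5, arr[mid]=16 -> 16 < 31, search right half
lo=6, hi=7, mid=6, arr[mid]=28 -> 28 < 31, search right half
lo=7, hi=7, mid=7, arr[mid]=31 -> Found target at index 7!

Binary search finds 31 at index 7 after 4 comparisons. The search repeatedly halves the search space by comparing with the middle element.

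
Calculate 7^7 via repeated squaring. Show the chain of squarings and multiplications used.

Computing 7^7 by squaring (build up from 7^1; each line after the first costs one multiplication):

7^1 = 7
7^2 = (7^1)^2 = 7^2 = 49
7^3 = 7 * 7^2 = 7 * 49 = 343
7^6 = (7^3)^2 = 343^2 = 117649
7^7 = 7 * 7^6 = 7 * 117649 = 823543

Result: 823543
Multiplications needed: 4 (4 lines after 7^1)

7^7 = 823543. Using exponentiation by squaring, this requires 4 multiplications. The key idea: if the exponent is even, square the half-power; if odd, multiply by the base once.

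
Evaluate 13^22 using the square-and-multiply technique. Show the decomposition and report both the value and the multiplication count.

Computing 13^22 by squaring (build up from 13^1; each line after the first costs one multiplication):

13^1 = 13
13^2 = (13^1)^2 = 13^2 = 169
13^4 = (13^2)^2 = 169^2 = 28561
13^5 = 13 * 13^4 = 13 * 28561 = 371293
13^10 = (13^5)^2 = 371293^2 = 137858491849
13^11 = 13 * 13^10 = 13 * 137858491849 = 1792160394037
13^22 = (13^11)^2 = 1792160394037^2 = 3211838877954855105157369

Result: 3211838877954855105157369
Multiplications needed: 6 (6 lines after 13^1)

13^22 = 3211838877954855105157369. Using exponentiation by squaring, this requires 6 multiplications. The key idea: if the exponent is even, square the half-power; if odd, multiply by the base once.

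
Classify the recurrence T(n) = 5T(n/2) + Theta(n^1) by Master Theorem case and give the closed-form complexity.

Master Theorem for T(n) = 5T(n/2) + O(n^1):

a = 5, b = 2, c = 1
log_b(a) = log_2(5) = 2.3219

Case 1: c = 1 < log_2(5) = 2.3219
T(n) = O(n^(log_2 5))

For T(n) = 5T(n/2) + O(n^1): log_2(5) = 2.3219. This is Case 1 of the Master Theorem (c < log_b(a), work dominated by leaves), giving O(n^(log_2 5)).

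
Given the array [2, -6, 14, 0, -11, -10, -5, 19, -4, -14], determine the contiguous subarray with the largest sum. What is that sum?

Using Kadane's algorithm on [2, -6, 14, 0, -11, -10, -5, 19, -4, -14]:

Scanning through the array:
Position 1 (value -6): max_ending_here = -4, max_so_far = 2
Position 2 (value 14): max_ending_here = 14, max_so_far = 14
Position 3 (value 0): max_ending_here = 14, max_so_far = 14
Position 4 (value -11): max_ending_here = 3, max_so_far = 14
Position 5 (value -10): max_ending_here = -7, max_so_far = 14
Position 6 (value -5): max_ending_here = -5, max_so_far = 14
Position 7 (value 19): max_ending_here = 19, max_so_far = 19
Position 8 (value -4): max_ending_here = 15, max_so_far = 19
Position 9 (value -14): max_ending_here = 1, max_so_far = 19

Maximum subarray: [19]
Maximum sum: 19

The maximum subarray is [19] with sum 19. This subarray runs from index 7 to index 7.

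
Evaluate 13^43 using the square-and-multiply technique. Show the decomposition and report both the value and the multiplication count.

Computing 13^43 by squaring (build up from 13^1; each line after the first costs one multiplication):

13^1 = 13
13^2 = (13^1)^2 = 13^2 = 169
13^4 = (13^2)^2 = 169^2 = 28561
13^5 = 13 * 13^4 = 13 * 28561 = 371293
13^10 = (13^5)^2 = 371293^2 = 137858491849
13^20 = (13^10)^2 = 137858491849^2 = 19004963774880799438801
13^21 = 13 * 13^20 = 13 * 19004963774880799438801 = 247064529073450392704413
13^42 = (13^21)^2 = 247064529073450392704413^2 = 61040881526285814362156628321386486455989674569
13^43 = 13 * 13^42 = 13 * 61040881526285814362156628321386486455989674569 = 793531459841715586708036168178024323927865769397

Result: 793531459841715586708036168178024323927865769397
Multiplications needed: 8 (8 lines after 13^1)

13^43 = 793531459841715586708036168178024323927865769397. Using exponentiation by squaring, this requires 8 multiplications. The key idea: if the exponent is even, square the half-power; if odd, multiply by the base once.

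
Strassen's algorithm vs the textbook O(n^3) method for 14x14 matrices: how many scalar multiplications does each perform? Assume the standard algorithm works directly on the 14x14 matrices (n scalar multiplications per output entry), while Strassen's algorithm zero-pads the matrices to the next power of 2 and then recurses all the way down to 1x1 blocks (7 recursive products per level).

Matrix multiplication for 14x14 matrices:

Strassen's algorithm requires power-of-2 dimensions. Pad 14x14 to 16x16 (next power of 2).

Standard algorithm: 14^3 = 2744 multiplications
Strassen's algorithm: 7^(log2(16)) = 7^4 = 2401 multiplications
Savings: 2744 - 2401 = 343 multiplications

Standard: 2744 multiplications (14^3). Strassen: 2401 multiplications (7^4, after padding to 16x16). Strassen reduces 8 recursive multiplications to 7 at each level.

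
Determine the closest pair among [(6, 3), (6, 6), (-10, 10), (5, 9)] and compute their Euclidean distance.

Computing all pairwise distances among 4 points:

d((6, 3), (6, 6)) = 3.0 <-- minimum
d((6, 3), (-10, 10)) = 17.4642
d((6, 3), (5, 9)) = 6.0828
d((6, 6), (-10, 10)) = 16.4924
d((6, 6), (5, 9)) = 3.1623
d((-10, 10), (5, 9)) = 15.0333

Closest pair: (6, 3) and (6, 6) with distance 3.0

The closest pair is (6, 3) and (6, 6) with Euclidean distance 3.0. For 4 points, brute-force pairwise comparison is shown above. For large n, the divide-and-conquer algorithm (sort by x, recurse on halves, check the dividing strip) achieves O(n log n).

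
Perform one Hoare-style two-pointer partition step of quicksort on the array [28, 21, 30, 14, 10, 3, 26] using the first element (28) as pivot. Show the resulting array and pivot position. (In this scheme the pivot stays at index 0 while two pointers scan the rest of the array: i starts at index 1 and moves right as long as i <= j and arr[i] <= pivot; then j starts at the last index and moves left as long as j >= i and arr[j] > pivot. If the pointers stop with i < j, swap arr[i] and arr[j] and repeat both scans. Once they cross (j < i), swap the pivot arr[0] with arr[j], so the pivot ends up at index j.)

Hoare-style two-pointer partition with pivot = 28:

Initial array: [28, 21, 30, 14, 10, 3, 26]

Pointers start at i = 1, j = 6.
i stops at index 2 (arr[2]=30 > 28), j stops at index 6 (arr[6]=26 <= 28): swap arr[2] and arr[6], array becomes [28, 21, 26, 14, 10, 3, 30]
i ends at 6, j ends at 5: the pointers have crossed (j < i), so scanning stops.

Swap pivot arr[0] with arr[5] to place pivot at position 5: [3, 21, 26, 14, 10, 28, 30]
Pivot position: 5

After partitioning with pivot 28, the array becomes [3, 21, 26, 14, 10, 28, 30]. The pivot is placed at index 5. All elements to the left of the pivot are <= 28, and all elements to the right are > 28.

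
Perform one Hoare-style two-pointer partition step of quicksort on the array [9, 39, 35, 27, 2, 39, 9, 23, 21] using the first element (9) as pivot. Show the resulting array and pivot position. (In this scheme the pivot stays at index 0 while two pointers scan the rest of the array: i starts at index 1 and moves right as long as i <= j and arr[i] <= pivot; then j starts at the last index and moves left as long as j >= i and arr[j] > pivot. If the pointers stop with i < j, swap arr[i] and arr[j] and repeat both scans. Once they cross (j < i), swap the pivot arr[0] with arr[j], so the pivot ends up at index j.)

Hoare-style two-pointer partition with pivot = 9:

Initial array: [9, 39, 35, 27, 2, 39, 9, 23, 21]

Pointers start at i = 1, j = 8.
i stops at index 1 (arr[1]=39 > 9), j stops at index 6 (arr[6]=9 <= 9): swap arr[1] and arr[6], array becomes [9, 9, 35, 27, 2, 39, 39, 23, 21]
i stops at index 2 (arr[2]=35 > 9), j stops at index 4 (arr[4]=2 <= 9): swap arr[2] and arr[4], array becomes [9, 9, 2, 27, 35, 39, 39, 23, 21]
i ends at 3, j ends at 2: the pointers have crossed (j < i), so scanning stops.

Swap pivot arr[0] with arr[2] to place pivot at position 2: [2, 9, 9, 27, 35, 39, 39, 23, 21]
Pivot position: 2

After partitioning with pivot 9, the array becomes [2, 9, 9, 27, 35, 39, 39, 23, 21]. The pivot is placed at index 2. All elements to the left of the pivot are <= 9, and all elements to the right are > 9.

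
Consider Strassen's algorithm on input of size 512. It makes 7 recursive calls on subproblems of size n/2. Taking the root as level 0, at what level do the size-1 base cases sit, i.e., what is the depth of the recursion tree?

For divide and conquer with division factor 2:

Problem sizes at each level:
Level 0: 512
Level 1: 256
Level 2: 128
Level 3: 64
Level 4: 32
Level 5: 16
Level 6: 8
Level 7: 4
Level 8: 2
Level 9: 1

The root is level 0 and the size-1 base case is level 9 (the tree spans levels 0 through 9, i.e. 10 levels counting the root), so the depth is the number of divisions: log_2(512) = 9

The recursion tree depth is log_2(512) = 9. At each level, the problem size is divided by 2, so it takes 9 divisions to reduce to a base case of size 1. The algorithm makes 7 recursive calls at each level.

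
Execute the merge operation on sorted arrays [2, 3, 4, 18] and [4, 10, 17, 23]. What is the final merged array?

Merging process:

Compare 2 vs 4: take 2 from left. Merged: [2]
Compare 3 vs 4: take 3 from left. Merged: [2, 3]
Compare 4 vs 4: take 4 from left. Merged: [2, 3, 4]
Compare 18 vs 4: take 4 from right. Merged: [2, 3, 4, 4]
Compare 18 vs 10: take 10 from right. Merged: [2, 3, 4, 4, 10]
Compare 18 vs 17: take 17 from right. Merged: [2, 3, 4, 4, 10, 17]
Compare 18 vs 23: take 18 from left. Merged: [2, 3, 4, 4, 10, 17, 18]
Append remaining from right: [23]. Merged: [2, 3, 4, 4, 10, 17, 18, 23]

Final merged array: [2, 3, 4, 4, 10, 17, 18, 23]
Total comparisons: 7

The merged array is [2, 3, 4, 4, 10, 17, 18, 23], requiring 7 comparisons. The merge step runs in O(n) time where n is the total number of elements.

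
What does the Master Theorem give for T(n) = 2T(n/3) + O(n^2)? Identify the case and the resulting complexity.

Master Theorem for T(n) = 2T(n/3) + O(n^2):

a = 2, b = 3, c = 2
log_b(a) = log_3(2) = 0.6309

Case 3: c = 2 > log_3(2) = 0.6309
T(n) = O(n^2) = O(n^2)

For T(n) = 2T(n/3) + O(n^2): log_3(2) = 0.6309. This is Case 3 of the Master Theorem (c > log_b(a), work dominated by root), giving O(n^2).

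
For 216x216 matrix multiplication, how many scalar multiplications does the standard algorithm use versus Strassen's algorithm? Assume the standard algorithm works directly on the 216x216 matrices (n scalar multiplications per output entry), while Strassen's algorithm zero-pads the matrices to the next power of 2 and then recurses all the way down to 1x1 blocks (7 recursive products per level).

Matrix multiplication for 216x216 matrices:

Strassen's algorithm requires power-of-2 dimensions. Pad 216x216 to 256x256 (next power of 2).

Standard algorithm: 216^3 = 10077696 multiplications
Strassen's algorithm: 7^(log2(256)) = 7^8 = 5764801 multiplications
Savings: 10077696 - 5764801 = 4312895 multiplications

Standard: 10077696 multiplications (216^3). Strassen: 5764801 multiplications (7^8, after padding to 256x256). Strassen reduces 8 recursive multiplications to 7 at each level.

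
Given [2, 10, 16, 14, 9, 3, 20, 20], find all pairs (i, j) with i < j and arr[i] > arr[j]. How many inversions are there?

Finding inversions in [2, 10, 16, 14, 9, 3, 20, 20]:

(1, 4): arr[1]=10 > arr[4]=9
(1, 5): arr[1]=10 > arr[5]=3
(2, 3): arr[2]=16 > arr[3]=14
(2, 4): arr[2]=16 > arr[4]=9
(2, 5): arr[2]=16 > arr[5]=3
(3, 4): arr[3]=14 > arr[4]=9
(3, 5): arr[3]=14 > arr[5]=3
(4, 5): arr[4]=9 > arr[5]=3

Total inversions: 8

The array has 8 inversion(s): (1,4), (1,5), (2,3), (2,4), (2,5), (3,4), (3,5), (4,5). Each pair (i,j) satisfies i < j and arr[i] > arr[j].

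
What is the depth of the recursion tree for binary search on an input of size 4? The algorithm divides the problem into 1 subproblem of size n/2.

For divide and conquer with division factor 2:

Problem sizes at each level:
Level 0: 4
Level 1: 2
Level 2: 1

The root is level 0 and the size-1 base case is level 2 (the tree spans levels 0 through 2, i.e. 3 levels counting the root), so the depth is the number of divisions: log_2(4) = 2

The recursion tree depth is log_2(4) = 2. At each level, the problem size is divided by 2, so it takes 2 divisions to reduce to a base case of size 1. The algorithm makes 1 recursive call at each level.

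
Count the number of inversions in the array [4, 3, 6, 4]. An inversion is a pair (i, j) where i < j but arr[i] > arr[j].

Finding inversions in [4, 3, 6, 4]:

(0, 1): arr[0]=4 > arr[1]=3
(2, 3): arr[2]=6 > arr[3]=4

Total inversions: 2

The array has 2 inversion(s): (0,1), (2,3). Each pair (i,j) satisfies i < j and arr[i] > arr[j].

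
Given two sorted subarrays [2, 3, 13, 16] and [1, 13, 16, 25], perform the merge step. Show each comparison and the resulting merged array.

Merging process:

Compare 2 vs 1: take 1 from right. Merged: [1]
Compare 2 vs 13: take 2 from left. Merged: [1, 2]
Compare 3 vs 13: take 3 from left. Merged: [1, 2, 3]
Compare 13 vs 13: take 13 from left. Merged: [1, 2, 3, 13]
Compare 16 vs 13: take 13 from right. Merged: [1, 2, 3, 13, 13]
Compare 16 vs 16: take 16 from left. Merged: [1, 2, 3, 13, 13, 16]
Append remaining from right: [16, 25]. Merged: [1, 2, 3, 13, 13, 16, 16, 25]

Final merged array: [1, 2, 3, 13, 13, 16, 16, 25]
Total comparisons: 6

The merged array is [1, 2, 3, 13, 13, 16, 16, 25], requiring 6 comparisons. The merge step runs in O(n) time where n is the total number of elements.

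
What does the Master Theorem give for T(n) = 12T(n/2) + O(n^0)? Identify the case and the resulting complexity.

Master Theorem for T(n) = 12T(n/2) + O(n^0):

a = 12, b = 2, c = 0
log_b(a) = log_2(12) = 3.5850

Case 1: c = 0 < log_2(12) = 3.5850
T(n) = O(n^(log_2 12))

For T(n) = 12T(n/2) + O(n^0): log_2(12) = 3.5850. This is Case 1 of the Master Theorem (c < log_b(a), work dominated by leaves), giving O(n^(log_2 12)).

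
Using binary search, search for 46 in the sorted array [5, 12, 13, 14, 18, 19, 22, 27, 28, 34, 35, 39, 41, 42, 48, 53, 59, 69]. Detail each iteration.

Binary search for 46 in [5, 12, 13, 14, 18, 19, 22, 27, 28, 34, 35, 39, 41, 42, 48, 53, 59, 69]:

lo=0, hi=17, mid=8, arr[mid]=28 -> 28 < 46, search right half
lo=9, hi=17, mid=13, arr[mid]=42 -> 42 < 46, search right half
lo=14, hi=17, mid=15, arr[mid]=53 -> 53 > 46, search left half
lo=14, hi=14, mid=14, arr[mid]=48 -> 48 > 46, search left half
lo=14 > hi=13, target 46 not found

Binary search determines that 46 is not in the array after 4 comparisons. The search space was exhausted without finding the target.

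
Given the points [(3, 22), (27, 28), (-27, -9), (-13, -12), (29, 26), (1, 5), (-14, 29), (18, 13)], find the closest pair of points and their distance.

Computing all pairwise distances among 8 points:

d((3, 22), (27, 28)) = 24.7386
d((3, 22), (-27, -9)) = 43.1393
d((3, 22), (-13, -12)) = 37.5766
d((3, 22), (29, 26)) = 26.3059
d((3, 22), (1, 5)) = 17.1172
d((3, 22), (-14, 29)) = 18.3848
d((3, 22), (18, 13)) = 17.4929
d((27, 28), (-27, -9)) = 65.4599
d((27, 28), (-13, -12)) = 56.5685
d((27, 28), (29, 26)) = 2.8284 <-- minimum
d((27, 28), (1, 5)) = 34.7131
d((27, 28), (-14, 29)) = 41.0122
d((27, 28), (18, 13)) = 17.4929
d((-27, -9), (-13, -12)) = 14.3178
d((-27, -9), (29, 26)) = 66.0379
d((-27, -9), (1, 5)) = 31.305
d((-27, -9), (-14, 29)) = 40.1622
d((-27, -9), (18, 13)) = 50.0899
d((-13, -12), (29, 26)) = 56.6392
d((-13, -12), (1, 5)) = 22.0227
d((-13, -12), (-14, 29)) = 41.0122
d((-13, -12), (18, 13)) = 39.8246
d((29, 26), (1, 5)) = 35.0
d((29, 26), (-14, 29)) = 43.1045
d((29, 26), (18, 13)) = 17.0294
d((1, 5), (-14, 29)) = 28.3019
d((1, 5), (18, 13)) = 18.7883
d((-14, 29), (18, 13)) = 35.7771

Closest pair: (27, 28) and (29, 26) with distance 2.8284

The closest pair is (27, 28) and (29, 26) with Euclidean distance 2.8284. For 8 points, brute-force pairwise comparison is shown above. For large n, the divide-and-conquer algorithm (sort by x, recurse on halves, check the dividing strip) achieves O(n log n).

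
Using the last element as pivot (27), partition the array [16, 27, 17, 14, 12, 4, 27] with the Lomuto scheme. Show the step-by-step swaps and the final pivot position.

Lomuto partition with pivot = 27:

Initial array: [16, 27, 17, 14, 12, 4, 27]

arr[0]=16 <= 27: swap with position 0, array becomes [16, 27, 17, 14, 12, 4, 27]
arr[1]=27 <= 27: swap with position 1, array becomes [16, 27, 17, 14, 12, 4, 27]
arr[2]=17 <= 27: swap with position 2, array becomes [16, 27, 17, 14, 12, 4, 27]
arr[3]=14 <= 27: swap with position 3, array becomes [16, 27, 17, 14, 12, 4, 27]
arr[4]=12 <= 27: swap with position 4, array becomes [16, 27, 17, 14, 12, 4, 27]
arr[5]=4 <= 27: swap with position 5, array becomes [16, 27, 17, 14, 12, 4, 27]

Place pivot at position 6: [16, 27, 17, 14, 12, 4, 27]
Pivot position: 6

After partitioning with pivot 27, the array becomes [16, 27, 17, 14, 12, 4, 27]. The pivot is placed at index 6. All elements to the left of the pivot are <= 27, and all elements to the right are > 27.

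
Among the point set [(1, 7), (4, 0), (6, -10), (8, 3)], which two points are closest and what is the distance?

Computing all pairwise distances among 4 points:

d((1, 7), (4, 0)) = 7.6158
d((1, 7), (6, -10)) = 17.72
d((1, 7), (8, 3)) = 8.0623
d((4, 0), (6, -10)) = 10.198
d((4, 0), (8, 3)) = 5.0 <-- minimum
d((6, -10), (8, 3)) = 13.1529

Closest pair: (4, 0) and (8, 3) with distance 5.0

The closest pair is (4, 0) and (8, 3) with Euclidean distance 5.0. For 4 points, brute-force pairwise comparison is shown above. For large n, the divide-and-conquer algorithm (sort by x, recurse on halves, check the dividing strip) achieves O(n log n).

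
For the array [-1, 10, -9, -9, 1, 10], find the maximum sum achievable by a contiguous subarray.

Using Kadane's algorithm on [-1, 10, -9, -9, 1, 10]:

Scanning through the array:
Position 1 (value 10): max_ending_here = 10, max_so_far = 10
Position 2 (value -9): max_ending_here = 1, max_so_far = 10
Position 3 (value -9): max_ending_here = -8, max_so_far = 10
Position 4 (value 1): max_ending_here = 1, max_so_far = 10
Position 5 (value 10): max_ending_here = 11, max_so_far = 11

Maximum subarray: [1, 10]
Maximum sum: 11

The maximum subarray is [1, 10] with sum 11. This subarray runs from index 4 to index 5.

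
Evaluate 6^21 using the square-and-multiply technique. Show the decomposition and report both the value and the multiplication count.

Computing 6^21 by squaring (build up from 6^1; each line after the first costs one multiplication):

6^1 = 6
6^2 = (6^1)^2 = 6^2 = 36
6^4 = (6^2)^2 = 36^2 = 1296
6^5 = 6 * 6^4 = 6 * 1296 = 7776
6^10 = (6^5)^2 = 7776^2 = 60466176
6^20 = (6^10)^2 = 60466176^2 = 3656158440062976
6^21 = 6 * 6^20 = 6 * 3656158440062976 = 21936950640377856

Result: 21936950640377856
Multiplications needed: 6 (6 lines after 6^1)

6^21 = 21936950640377856. Using exponentiation by squaring, this requires 6 multiplications. The key idea: if the exponent is even, square the half-power; if odd, multiply by the base once.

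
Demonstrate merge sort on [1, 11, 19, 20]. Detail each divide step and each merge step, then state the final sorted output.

Merge sort trace:

Split: [1, 11, 19, 20] -> [1, 11] and [19, 20]
  Split: [1, 11] -> [1] and [11]
  Merge: [1] + [11] -> [1, 11]
  Split: [19, 20] -> [19] and [20]
  Merge: [19] + [20] -> [19, 20]
Merge: [1, 11] + [19, 20] -> [1, 11, 19, 20]

Final sorted array: [1, 11, 19, 20]

The merge sort proceeds by recursively splitting the array and merging sorted halves.
After all merges, the sorted array is [1, 11, 19, 20].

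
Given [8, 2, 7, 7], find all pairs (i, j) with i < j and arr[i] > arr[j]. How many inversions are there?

Finding inversions in [8, 2, 7, 7]:

(0, 1): arr[0]=8 > arr[1]=2
(0, 2): arr[0]=8 > arr[2]=7
(0, 3): arr[0]=8 > arr[3]=7

Total inversions: 3

The array has 3 inversion(s): (0,1), (0,2), (0,3). Each pair (i,j) satisfies i < j and arr[i] > arr[j].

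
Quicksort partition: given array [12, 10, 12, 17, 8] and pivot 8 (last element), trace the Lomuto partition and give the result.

Lomuto partition with pivot = 8:

Initial array: [12, 10, 12, 17, 8]

arr[0]=12 > 8: no swap
arr[1]=10 > 8: no swap
arr[2]=12 > 8: no swap
arr[3]=17 > 8: no swap

Place pivot at position 0: [8, 10, 12, 17, 12]
Pivot position: 0

After partitioning with pivot 8, the array becomes [8, 10, 12, 17, 12]. The pivot is placed at index 0. All elements to the left of the pivot are <= 8, and all elements to the right are > 8.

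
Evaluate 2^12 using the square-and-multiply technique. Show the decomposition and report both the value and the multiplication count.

Computing 2^12 by squaring (build up from 2^1; each line after the first costs one multiplication):

2^1 = 2
2^2 = (2^1)^2 = 2^2 = 4
2^3 = 2 * 2^2 = 2 * 4 = 8
2^6 = (2^3)^2 = 8^2 = 64
2^12 = (2^6)^2 = 64^2 = 4096

Result: 4096
Multiplications needed: 4 (4 lines after 2^1)

2^12 = 4096. Using exponentiation by squaring, this requires 4 multiplications. The key idea: if the exponent is even, square the half-power; if odd, multiply by the base once.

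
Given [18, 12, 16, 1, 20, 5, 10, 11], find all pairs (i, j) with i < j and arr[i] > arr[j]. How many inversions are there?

Finding inversions in [18, 12, 16, 1, 20, 5, 10, 11]:

(0, 1): arr[0]=18 > arr[1]=12
(0, 2): arr[0]=18 > arr[2]=16
(0, 3): arr[0]=18 > arr[3]=1
(0, 5): arr[0]=18 > arr[5]=5
(0, 6): arr[0]=18 > arr[6]=10
(0, 7): arr[0]=18 > arr[7]=11
(1, 3): arr[1]=12 > arr[3]=1
(1, 5): arr[1]=12 > arr[5]=5
(1, 6): arr[1]=12 > arr[6]=10
(1, 7): arr[1]=12 > arr[7]=11
(2, 3): arr[2]=16 > arr[3]=1
(2, 5): arr[2]=16 > arr[5]=5
(2, 6): arr[2]=16 > arr[6]=10
(2, 7): arr[2]=16 > arr[7]=11
(4, 5): arr[4]=20 > arr[5]=5
(4, 6): arr[4]=20 > arr[6]=10
(4, 7): arr[4]=20 > arr[7]=11

Total inversions: 17

The array has 17 inversion(s): (0,1), (0,2), (0,3), (0,5), (0,6), (0,7), (1,3), (1,5), (1,6), (1,7), (2,3), (2,5), (2,6), (2,7), (4,5), (4,6), (4,7). Each pair (i,j) satisfies i < j and arr[i] > arr[j].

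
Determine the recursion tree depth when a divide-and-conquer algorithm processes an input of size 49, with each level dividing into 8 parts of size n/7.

For divide and conquer with division factor 7:

Problem sizes at each level:
Level 0: 49
Level 1: 7
Level 2: 1

The root is level 0 and the size-1 base case is level 2 (the tree spans levels 0 through 2, i.e. 3 levels counting the root), so the depth is the number of divisions: log_7(49) = 2

The recursion tree depth is log_7(49) = 2. At each level, the problem size is divided by 7, so it takes 2 divisions to reduce to a base case of size 1. The algorithm makes 8 recursive calls at each level.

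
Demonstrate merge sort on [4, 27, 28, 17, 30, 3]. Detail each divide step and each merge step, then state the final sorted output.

Merge sort trace:

Split: [4, 27, 28, 17, 30, 3] -> [4, 27, 28] and [17, 30, 3]
  Split: [4, 27, 28] -> [4] and [27, 28]
    Split: [27, 28] -> [27] and [28]
    Merge: [27] + [28] -> [27, 28]
  Merge: [4] + [27, 28] -> [4, 27, 28]
  Split: [17, 30, 3] -> [17] and [30, 3]
    Split: [30, 3] -> [30] and [3]
    Merge: [30] + [3] -> [3, 30]
  Merge: [17] + [3, 30] -> [3, 17, 30]
Merge: [4, 27, 28] + [3, 17, 30] -> [3, 4, 17, 27, 28, 30]

Final sorted array: [3, 4, 17, 27, 28, 30]

The merge sort proceeds by recursively splitting the array and merging sorted halves.
After all merges, the sorted array is [3, 4, 17, 27, 28, 30].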